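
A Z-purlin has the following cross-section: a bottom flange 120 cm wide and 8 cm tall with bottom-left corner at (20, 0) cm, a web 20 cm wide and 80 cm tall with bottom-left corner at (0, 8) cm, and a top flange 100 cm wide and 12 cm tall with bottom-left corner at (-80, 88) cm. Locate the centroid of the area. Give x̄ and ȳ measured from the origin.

bottom flange: A = 120 × 8 = 960.00, centroid at (80.00, 4.00).
web: A = 20 × 80 = 1600.00, centroid at (10.00, 48.00).
top flange: A = 100 × 12 = 1200.00, centroid at (-30.00, 94.00).
ΣA = 3760.00 cm², ΣAx̄ = 56800.00 cm³, ΣAȳ = 193440.00 cm³.
x̄ = 56800.00/3760.00 = 15.11 cm; ȳ = 193440.00/3760.00 = 51.45 cm.

x̄ = 15.11 cm, ȳ = 51.45 cm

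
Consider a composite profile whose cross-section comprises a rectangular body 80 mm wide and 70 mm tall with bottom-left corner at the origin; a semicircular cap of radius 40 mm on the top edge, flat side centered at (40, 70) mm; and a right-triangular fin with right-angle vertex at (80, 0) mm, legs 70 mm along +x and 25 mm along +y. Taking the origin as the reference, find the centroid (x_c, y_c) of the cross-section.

x_c = 46.17 mm, y_c = 46.94 mm

Part | A | x̄ᵢ | ȳᵢ | A·x̄ᵢ | A·ȳᵢ
rectangular body | 5600.00 | 40.00 | 35.00 | 224000.00 | 196000.00
semicircular top | 2513.27 | 40.00 | 86.98 | 100530.96 | 218595.86
triangular fin | 875.00 | 103.33 | 8.33 | 90416.67 | 7291.67
Σ | 8988.27 |  |  | 414947.63 | 421887.52
x_c = 414947.63 / 8988.27 = 46.17 mm
y_c = 421887.52 / 8988.27 = 46.94 mm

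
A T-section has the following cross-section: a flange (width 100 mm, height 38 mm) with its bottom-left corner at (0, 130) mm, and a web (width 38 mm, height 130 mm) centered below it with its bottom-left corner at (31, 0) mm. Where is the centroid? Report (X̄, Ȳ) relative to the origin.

web: A = 38 × 130 = 4940.00, centroid at (50.00, 65.00).
flange: A = 100 × 38 = 3800.00, centroid at (50.00, 149.00).
ΣA = 8740.00 mm², ΣAX̄ = 437000.00 mm³, ΣAȲ = 887300.00 mm³.
X̄ = 437000.00/8740.00 = 50.00 mm; Ȳ = 887300.00/8740.00 = 101.52 mm.

X̄ = 50.00 mm, Ȳ = 101.52 mm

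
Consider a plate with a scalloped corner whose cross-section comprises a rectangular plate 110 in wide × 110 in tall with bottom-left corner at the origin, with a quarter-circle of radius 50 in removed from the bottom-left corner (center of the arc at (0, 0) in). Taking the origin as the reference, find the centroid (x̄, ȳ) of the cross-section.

x̄ = 61.54 in, ȳ = 61.54 in

plate: A = 110 × 110 = 12100.00, centroid at (55.00, 55.00).
removed quarter-circle: A = −¼π·50² = -1963.50, centroid at (21.22, 21.22).
ΣA = 10136.50 in²
ΣAx̄ = (12100.00)(55.00) + (-1963.50)(21.22) = 623833.33 in³
ΣAȳ = (12100.00)(55.00) + (-1963.50)(21.22) = 623833.33 in³
x̄ = 623833.33 / 10136.50 = 61.54 in
ȳ = 623833.33 / 10136.50 = 61.54 in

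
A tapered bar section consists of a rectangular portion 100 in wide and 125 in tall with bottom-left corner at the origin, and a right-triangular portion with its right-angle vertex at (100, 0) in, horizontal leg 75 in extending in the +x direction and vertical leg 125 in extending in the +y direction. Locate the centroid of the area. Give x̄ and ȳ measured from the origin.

rectangular portion: A = 100 × 125 = 12500.00, centroid at (50.00, 62.50).
triangular portion: A = ½·75·125 = 4687.50, centroid at (125.00, 41.67).
ΣA = 17187.50 in²
ΣAx̄ = (12500.00)(50.00) + (4687.50)(125.00) = 1210937.50 in³
ΣAȳ = (12500.00)(62.50) + (4687.50)(41.67) = 976562.50 in³
x̄ = 1210937.50 / 17187.50 = 70.45 in
ȳ = 976562.50 / 17187.50 = 56.82 in

x̄ = 70.45 in, ȳ = 56.82 in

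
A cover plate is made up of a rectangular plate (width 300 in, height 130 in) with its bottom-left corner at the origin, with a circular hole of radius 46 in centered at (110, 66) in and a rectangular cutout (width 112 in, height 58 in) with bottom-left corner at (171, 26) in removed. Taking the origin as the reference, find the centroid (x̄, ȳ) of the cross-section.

x̄ = 140.94 in, ȳ = 67.26 in

Part | A | x̄ᵢ | ȳᵢ | A·x̄ᵢ | A·ȳᵢ
plate | 39000.00 | 150.00 | 65.00 | 5850000.00 | 2535000.00
hole 1 | -6647.61 | 110.00 | 66.00 | -731237.11 | -438742.26
hole 2 | -6496.00 | 227.00 | 55.00 | -1474592.00 | -357280.00
Σ | 25856.39 |  |  | 3644170.89 | 1738977.74
x̄ = 3644170.89 / 25856.39 = 140.94 in
ȳ = 1738977.74 / 25856.39 = 67.26 in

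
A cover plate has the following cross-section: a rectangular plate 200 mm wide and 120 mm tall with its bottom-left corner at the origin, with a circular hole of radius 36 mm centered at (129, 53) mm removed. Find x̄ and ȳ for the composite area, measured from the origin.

Part | A | x̄ᵢ | ȳᵢ | A·x̄ᵢ | A·ȳᵢ
plate | 24000.00 | 100.00 | 60.00 | 2400000.00 | 1440000.00
hole | -4071.50 | 129.00 | 53.00 | -525224.03 | -215789.72
Σ | 19928.50 |  |  | 1874775.97 | 1224210.28
x̄ = 1874775.97 / 19928.50 = 94.08 mm
ȳ = 1224210.28 / 19928.50 = 61.43 mm

x̄ = 94.08 mm, ȳ = 61.43 mm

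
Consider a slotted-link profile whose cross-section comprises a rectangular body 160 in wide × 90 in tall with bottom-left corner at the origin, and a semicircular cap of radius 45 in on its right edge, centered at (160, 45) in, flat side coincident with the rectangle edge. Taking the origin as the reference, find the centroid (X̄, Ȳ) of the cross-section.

X̄ = 97.93 in, Ȳ = 45.00 in

rectangular body: A = 160 × 90 = 14400.00, centroid at (80.00, 45.00).
semicircular end: A = ½π·45² = 3180.86, centroid at (179.10, 45.00).
ΣA = 17580.86 in², ΣAX̄ = 1721688.01 in³, ΣAȲ = 791138.82 in³.
X̄ = 1721688.01/17580.86 = 97.93 in; Ȳ = 791138.82/17580.86 = 45.00 in.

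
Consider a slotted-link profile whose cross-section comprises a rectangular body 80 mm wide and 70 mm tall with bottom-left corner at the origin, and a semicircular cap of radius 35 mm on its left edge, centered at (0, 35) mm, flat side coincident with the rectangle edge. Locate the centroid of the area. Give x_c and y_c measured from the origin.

rectangular body: A = 80 × 70 = 5600.00, centroid at (40.00, 35.00).
semicircular end: A = ½π·35² = 1924.23, centroid at (-14.85, 35.00).
ΣA = 7524.23 mm²
ΣAx_c = (5600.00)(40.00) + (1924.23)(-14.85) = 195416.67 mm³
ΣAy_c = (5600.00)(35.00) + (1924.23)(35.00) = 263347.89 mm³
x_c = 195416.67 / 7524.23 = 25.97 mm
y_c = 263347.89 / 7524.23 = 35.00 mm

x_c = 25.97 mm, y_c = 35.00 mm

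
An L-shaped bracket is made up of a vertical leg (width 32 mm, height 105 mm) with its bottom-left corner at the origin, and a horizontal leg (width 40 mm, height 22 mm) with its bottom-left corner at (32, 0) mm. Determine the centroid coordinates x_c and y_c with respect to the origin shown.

vertical leg: A = 32 × 105 = 3360.00, centroid at (16.00, 52.50).
horizontal leg: A = 40 × 22 = 880.00, centroid at (52.00, 11.00).
ΣA = 4240.00 mm²
ΣAx_c = (3360.00)(16.00) + (880.00)(52.00) = 99520.00 mm³
ΣAy_c = (3360.00)(52.50) + (880.00)(11.00) = 186080.00 mm³
x_c = 99520.00 / 4240.00 = 23.47 mm
y_c = 186080.00 / 4240.00 = 43.89 mm

x_c = 23.47 mm, y_c = 43.89 mm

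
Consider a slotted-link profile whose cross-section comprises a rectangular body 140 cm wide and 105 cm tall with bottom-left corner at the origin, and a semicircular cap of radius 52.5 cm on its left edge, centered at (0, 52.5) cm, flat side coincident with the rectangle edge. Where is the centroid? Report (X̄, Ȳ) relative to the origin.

rectangular body: A = 140 × 105 = 14700.00, centroid at (70.00, 52.50).
semicircular end: A = ½π·52.5² = 4329.51, centroid at (-22.28, 52.50).
ΣA = 19029.51 cm²
ΣAX̄ = (14700.00)(70.00) + (4329.51)(-22.28) = 932531.25 cm³
ΣAȲ = (14700.00)(52.50) + (4329.51)(52.50) = 999049.14 cm³
X̄ = 932531.25 / 19029.51 = 49.00 cm
Ȳ = 999049.14 / 19029.51 = 52.50 cm

X̄ = 49.00 cm, Ȳ = 52.50 cm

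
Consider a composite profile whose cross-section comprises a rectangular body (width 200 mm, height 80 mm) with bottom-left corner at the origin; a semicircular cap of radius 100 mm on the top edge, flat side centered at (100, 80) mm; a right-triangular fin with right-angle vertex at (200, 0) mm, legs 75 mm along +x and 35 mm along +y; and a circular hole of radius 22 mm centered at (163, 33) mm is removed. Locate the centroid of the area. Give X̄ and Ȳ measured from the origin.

Part | A | x̄ᵢ | ȳᵢ | A·x̄ᵢ | A·ȳᵢ
rectangular body | 16000.00 | 100.00 | 40.00 | 1600000.00 | 640000.00
semicircular top | 15707.96 | 100.00 | 122.44 | 1570796.33 | 1923303.73
triangular fin | 1312.50 | 225.00 | 11.67 | 295312.50 | 15312.50
hole | -1520.53 | 163.00 | 33.00 | -247846.53 | -50177.52
Σ | 31499.93 |  |  | 3218262.30 | 2528438.71
X̄ = 3218262.30 / 31499.93 = 102.17 mm
Ȳ = 2528438.71 / 31499.93 = 80.27 mm

X̄ = 102.17 mm, Ȳ = 80.27 mm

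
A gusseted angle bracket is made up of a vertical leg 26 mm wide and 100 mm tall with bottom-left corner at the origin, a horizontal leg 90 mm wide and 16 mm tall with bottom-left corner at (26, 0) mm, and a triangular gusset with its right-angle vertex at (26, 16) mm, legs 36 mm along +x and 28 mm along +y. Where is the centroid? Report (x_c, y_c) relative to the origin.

Part | A | x̄ᵢ | ȳᵢ | A·x̄ᵢ | A·ȳᵢ
vertical leg | 2600.00 | 13.00 | 50.00 | 33800.00 | 130000.00
horizontal leg | 1440.00 | 71.00 | 8.00 | 102240.00 | 11520.00
gusset | 504.00 | 38.00 | 25.33 | 19152.00 | 12768.00
Σ | 4544.00 |  |  | 155192.00 | 154288.00
x_c = 155192.00 / 4544.00 = 34.15 mm
y_c = 154288.00 / 4544.00 = 33.95 mm

x_c = 34.15 mm, y_c = 33.95 mm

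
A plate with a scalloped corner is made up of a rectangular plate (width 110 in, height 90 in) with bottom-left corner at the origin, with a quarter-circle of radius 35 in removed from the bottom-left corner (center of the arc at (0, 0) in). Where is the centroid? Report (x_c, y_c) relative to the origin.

x_c = 59.32 in, y_c = 48.24 in

Part | A | x̄ᵢ | ȳᵢ | A·x̄ᵢ | A·ȳᵢ
plate | 9900.00 | 55.00 | 45.00 | 544500.00 | 445500.00
removed quarter-circle | -962.11 | 14.85 | 14.85 | -14291.67 | -14291.67
Σ | 8937.89 |  |  | 530208.33 | 431208.33
x_c = 530208.33 / 8937.89 = 59.32 in
y_c = 431208.33 / 8937.89 = 48.24 in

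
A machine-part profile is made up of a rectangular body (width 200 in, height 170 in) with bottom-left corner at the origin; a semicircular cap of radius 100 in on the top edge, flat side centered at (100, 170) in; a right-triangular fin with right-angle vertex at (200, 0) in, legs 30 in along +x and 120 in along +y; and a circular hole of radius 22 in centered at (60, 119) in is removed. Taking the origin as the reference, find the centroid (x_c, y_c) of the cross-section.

rectangular body: A = 200 × 170 = 34000.00, centroid at (100.00, 85.00).
semicircular top: A = ½π·100² = 15707.96, centroid at (100.00, 212.44).
triangular fin: A = ½·30·120 = 1800.00, centroid at (210.00, 40.00).
hole: A = −π·22² = -1520.53, centroid at (60.00, 119.00).
ΣA = 49987.43 in², ΣAx_c = 5257564.48 in³, ΣAy_c = 6118077.25 in³.
x_c = 5257564.48/49987.43 = 105.18 in; y_c = 6118077.25/49987.43 = 122.39 in.

x_c = 105.18 in, y_c = 122.39 in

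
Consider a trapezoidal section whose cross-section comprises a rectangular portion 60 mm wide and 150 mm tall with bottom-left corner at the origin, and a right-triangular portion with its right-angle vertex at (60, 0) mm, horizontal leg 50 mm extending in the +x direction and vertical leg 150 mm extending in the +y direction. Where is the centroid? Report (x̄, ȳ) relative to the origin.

x̄ = 43.73 mm, ȳ = 67.65 mm

Part | A | x̄ᵢ | ȳᵢ | A·x̄ᵢ | A·ȳᵢ
rectangular portion | 9000.00 | 30.00 | 75.00 | 270000.00 | 675000.00
triangular portion | 3750.00 | 76.67 | 50.00 | 287500.00 | 187500.00
Σ | 12750.00 |  |  | 557500.00 | 862500.00
x̄ = 557500.00 / 12750.00 = 43.73 mm
ȳ = 862500.00 / 12750.00 = 67.65 mm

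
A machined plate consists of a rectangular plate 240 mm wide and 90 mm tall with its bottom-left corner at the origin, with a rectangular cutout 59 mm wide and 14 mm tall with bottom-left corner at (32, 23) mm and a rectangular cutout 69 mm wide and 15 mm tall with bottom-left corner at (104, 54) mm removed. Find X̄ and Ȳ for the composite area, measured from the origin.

Part | A | x̄ᵢ | ȳᵢ | A·x̄ᵢ | A·ȳᵢ
plate | 21600.00 | 120.00 | 45.00 | 2592000.00 | 972000.00
hole 1 | -826.00 | 61.50 | 30.00 | -50799.00 | -24780.00
hole 2 | -1035.00 | 138.50 | 61.50 | -143347.50 | -63652.50
Σ | 19739.00 |  |  | 2397853.50 | 883567.50
X̄ = 2397853.50 / 19739.00 = 121.48 mm
Ȳ = 883567.50 / 19739.00 = 44.76 mm

X̄ = 121.48 mm, Ȳ = 44.76 mm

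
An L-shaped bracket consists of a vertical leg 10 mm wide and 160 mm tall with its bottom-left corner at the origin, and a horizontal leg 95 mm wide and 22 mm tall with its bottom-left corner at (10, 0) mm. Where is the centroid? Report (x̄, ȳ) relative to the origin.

vertical leg: A = 10 × 160 = 1600.00, centroid at (5.00, 80.00).
horizontal leg: A = 95 × 22 = 2090.00, centroid at (57.50, 11.00).
ΣA = 3690.00 mm²
ΣAx̄ = (1600.00)(5.00) + (2090.00)(57.50) = 128175.00 mm³
ΣAȳ = (1600.00)(80.00) + (2090.00)(11.00) = 150990.00 mm³
x̄ = 128175.00 / 3690.00 = 34.74 mm
ȳ = 150990.00 / 3690.00 = 40.92 mm

x̄ = 34.74 mm, ȳ = 40.92 mm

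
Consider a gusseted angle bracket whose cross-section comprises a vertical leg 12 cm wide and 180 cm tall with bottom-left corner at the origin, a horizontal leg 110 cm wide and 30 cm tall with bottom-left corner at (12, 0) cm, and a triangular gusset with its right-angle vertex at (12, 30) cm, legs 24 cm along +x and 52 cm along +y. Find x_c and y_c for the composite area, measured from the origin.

Part | A | x̄ᵢ | ȳᵢ | A·x̄ᵢ | A·ȳᵢ
vertical leg | 2160.00 | 6.00 | 90.00 | 12960.00 | 194400.00
horizontal leg | 3300.00 | 67.00 | 15.00 | 221100.00 | 49500.00
gusset | 624.00 | 20.00 | 47.33 | 12480.00 | 29536.00
Σ | 6084.00 |  |  | 246540.00 | 273436.00
x_c = 246540.00 / 6084.00 = 40.52 cm
y_c = 273436.00 / 6084.00 = 44.94 cm

x_c = 40.52 cm, y_c = 44.94 cm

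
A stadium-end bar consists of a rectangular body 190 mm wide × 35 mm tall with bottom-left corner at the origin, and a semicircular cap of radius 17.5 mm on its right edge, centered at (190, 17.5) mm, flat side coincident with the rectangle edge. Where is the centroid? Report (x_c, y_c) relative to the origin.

x_c = 101.91 mm, y_c = 17.50 mm

rectangular body: A = 190 × 35 = 6650.00, centroid at (95.00, 17.50).
semicircular end: A = ½π·17.5² = 481.06, centroid at (197.43, 17.50).
ΣA = 7131.06 mm², ΣAx_c = 726723.63 mm³, ΣAy_c = 124793.49 mm³.
x_c = 726723.63/7131.06 = 101.91 mm; y_c = 124793.49/7131.06 = 17.50 mm.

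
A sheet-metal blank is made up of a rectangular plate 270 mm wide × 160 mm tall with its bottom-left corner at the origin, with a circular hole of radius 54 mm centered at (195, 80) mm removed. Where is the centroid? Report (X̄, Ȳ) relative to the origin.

Part | A | x̄ᵢ | ȳᵢ | A·x̄ᵢ | A·ȳᵢ
plate | 43200.00 | 135.00 | 80.00 | 5832000.00 | 3456000.00
hole | -9160.88 | 195.00 | 80.00 | -1786372.41 | -732870.73
Σ | 34039.12 |  |  | 4045627.59 | 2723129.27
X̄ = 4045627.59 / 34039.12 = 118.85 mm
Ȳ = 2723129.27 / 34039.12 = 80.00 mm

X̄ = 118.85 mm, Ȳ = 80.00 mm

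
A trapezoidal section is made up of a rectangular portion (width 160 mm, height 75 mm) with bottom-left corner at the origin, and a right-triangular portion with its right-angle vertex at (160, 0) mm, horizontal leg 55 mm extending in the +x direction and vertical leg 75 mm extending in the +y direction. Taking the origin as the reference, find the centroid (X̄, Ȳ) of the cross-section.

rectangular portion: A = 160 × 75 = 12000.00, centroid at (80.00, 37.50).
triangular portion: A = ½·55·75 = 2062.50, centroid at (178.33, 25.00).
ΣA = 14062.50 mm², ΣAX̄ = 1327812.50 mm³, ΣAȲ = 501562.50 mm³.
X̄ = 1327812.50/14062.50 = 94.42 mm; Ȳ = 501562.50/14062.50 = 35.67 mm.

X̄ = 94.42 mm, Ȳ = 35.67 mm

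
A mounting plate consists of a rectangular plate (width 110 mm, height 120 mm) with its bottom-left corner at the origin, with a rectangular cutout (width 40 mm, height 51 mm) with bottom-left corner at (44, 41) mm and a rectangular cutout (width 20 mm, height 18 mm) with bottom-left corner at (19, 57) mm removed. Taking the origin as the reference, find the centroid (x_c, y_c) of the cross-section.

x_c = 54.17 mm, y_c = 58.57 mm

Part | A | x̄ᵢ | ȳᵢ | A·x̄ᵢ | A·ȳᵢ
plate | 13200.00 | 55.00 | 60.00 | 726000.00 | 792000.00
hole 1 | -2040.00 | 64.00 | 66.50 | -130560.00 | -135660.00
hole 2 | -360.00 | 29.00 | 66.00 | -10440.00 | -23760.00
Σ | 10800.00 |  |  | 585000.00 | 632580.00
x_c = 585000.00 / 10800.00 = 54.17 mm
y_c = 632580.00 / 10800.00 = 58.57 mm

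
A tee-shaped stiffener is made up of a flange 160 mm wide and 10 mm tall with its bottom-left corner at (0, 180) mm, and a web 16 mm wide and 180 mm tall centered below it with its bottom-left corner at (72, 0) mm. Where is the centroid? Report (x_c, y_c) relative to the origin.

x_c = 80.00 mm, y_c = 123.93 mm

web: A = 16 × 180 = 2880.00, centroid at (80.00, 90.00).
flange: A = 160 × 10 = 1600.00, centroid at (80.00, 185.00).
ΣA = 4480.00 mm², ΣAx_c = 358400.00 mm³, ΣAy_c = 555200.00 mm³.
x_c = 358400.00/4480.00 = 80.00 mm; y_c = 555200.00/4480.00 = 123.93 mm.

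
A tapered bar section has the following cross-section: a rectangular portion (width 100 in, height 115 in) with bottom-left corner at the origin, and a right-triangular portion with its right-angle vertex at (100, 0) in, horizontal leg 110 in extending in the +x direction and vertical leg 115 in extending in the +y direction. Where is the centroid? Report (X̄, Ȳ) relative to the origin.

X̄ = 80.75 in, Ȳ = 50.70 in

Part | A | x̄ᵢ | ȳᵢ | A·x̄ᵢ | A·ȳᵢ
rectangular portion | 11500.00 | 50.00 | 57.50 | 575000.00 | 661250.00
triangular portion | 6325.00 | 136.67 | 38.33 | 864416.67 | 242458.33
Σ | 17825.00 |  |  | 1439416.67 | 903708.33
X̄ = 1439416.67 / 17825.00 = 80.75 in
Ȳ = 903708.33 / 17825.00 = 50.70 in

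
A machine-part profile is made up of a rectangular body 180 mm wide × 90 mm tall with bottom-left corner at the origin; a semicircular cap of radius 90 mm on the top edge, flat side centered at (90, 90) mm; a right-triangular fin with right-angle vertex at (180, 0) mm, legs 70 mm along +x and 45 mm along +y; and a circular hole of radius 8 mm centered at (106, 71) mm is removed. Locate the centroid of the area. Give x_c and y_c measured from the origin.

x_c = 95.79 mm, y_c = 78.21 mm

rectangular body: A = 180 × 90 = 16200.00, centroid at (90.00, 45.00).
semicircular top: A = ½π·90² = 12723.45, centroid at (90.00, 128.20).
triangular fin: A = ½·70·45 = 1575.00, centroid at (203.33, 15.00).
hole: A = −π·8² = -201.06, centroid at (106.00, 71.00).
ΣA = 30297.39 mm²
ΣAx_c = (16200.00)(90.00) + (12723.45)(90.00) + (1575.00)(203.33) + (-201.06)(106.00) = 2902047.96 mm³
ΣAy_c = (16200.00)(45.00) + (12723.45)(128.20) + (1575.00)(15.00) + (-201.06)(71.00) = 2369460.13 mm³
x_c = 2902047.96 / 30297.39 = 95.79 mm
y_c = 2369460.13 / 30297.39 = 78.21 mm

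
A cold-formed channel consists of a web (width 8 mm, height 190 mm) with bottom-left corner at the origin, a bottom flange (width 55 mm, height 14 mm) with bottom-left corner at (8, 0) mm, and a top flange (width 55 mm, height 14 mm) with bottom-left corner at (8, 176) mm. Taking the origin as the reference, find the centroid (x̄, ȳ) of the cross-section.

x̄ = 19.85 mm, ȳ = 95.00 mm

web: A = 8 × 190 = 1520.00, centroid at (4.00, 95.00).
bottom flange: A = 55 × 14 = 770.00, centroid at (35.50, 7.00).
top flange: A = 55 × 14 = 770.00, centroid at (35.50, 183.00).
ΣA = 3060.00 mm²
ΣAx̄ = (1520.00)(4.00) + (770.00)(35.50) + (770.00)(35.50) = 60750.00 mm³
ΣAȳ = (1520.00)(95.00) + (770.00)(7.00) + (770.00)(183.00) = 290700.00 mm³
x̄ = 60750.00 / 3060.00 = 19.85 mm
ȳ = 290700.00 / 3060.00 = 95.00 mm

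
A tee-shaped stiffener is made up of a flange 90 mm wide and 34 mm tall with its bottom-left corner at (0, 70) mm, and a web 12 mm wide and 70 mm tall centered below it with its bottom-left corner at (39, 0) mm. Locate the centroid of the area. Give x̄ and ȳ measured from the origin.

web: A = 12 × 70 = 840.00, centroid at (45.00, 35.00).
flange: A = 90 × 34 = 3060.00, centroid at (45.00, 87.00).
ΣA = 3900.00 mm²
ΣAx̄ = (840.00)(45.00) + (3060.00)(45.00) = 175500.00 mm³
ΣAȳ = (840.00)(35.00) + (3060.00)(87.00) = 295620.00 mm³
x̄ = 175500.00 / 3900.00 = 45.00 mm
ȳ = 295620.00 / 3900.00 = 75.80 mm

x̄ = 45.00 mm, ȳ = 75.80 mm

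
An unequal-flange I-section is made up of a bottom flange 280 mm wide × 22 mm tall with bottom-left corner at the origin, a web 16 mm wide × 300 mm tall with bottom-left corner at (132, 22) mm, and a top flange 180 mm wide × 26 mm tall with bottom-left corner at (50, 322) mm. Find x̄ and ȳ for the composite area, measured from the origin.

x̄ = 140.00 mm, ȳ = 157.36 mm

bottom flange: A = 280 × 22 = 6160.00, centroid at (140.00, 11.00).
web: A = 16 × 300 = 4800.00, centroid at (140.00, 172.00).
top flange: A = 180 × 26 = 4680.00, centroid at (140.00, 335.00).
ΣA = 15640.00 mm², ΣAx̄ = 2189600.00 mm³, ΣAȳ = 2461160.00 mm³.
x̄ = 2189600.00/15640.00 = 140.00 mm; ȳ = 2461160.00/15640.00 = 157.36 mm.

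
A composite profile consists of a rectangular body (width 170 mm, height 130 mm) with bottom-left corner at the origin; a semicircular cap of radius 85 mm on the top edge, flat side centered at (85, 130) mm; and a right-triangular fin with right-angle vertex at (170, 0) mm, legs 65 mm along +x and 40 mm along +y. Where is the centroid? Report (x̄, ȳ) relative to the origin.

x̄ = 88.99 mm, ȳ = 96.08 mm

rectangular body: A = 170 × 130 = 22100.00, centroid at (85.00, 65.00).
semicircular top: A = ½π·85² = 11349.00, centroid at (85.00, 166.08).
triangular fin: A = ½·65·40 = 1300.00, centroid at (191.67, 13.33).
ΣA = 34749.00 mm², ΣAx̄ = 3092331.96 mm³, ΣAȳ = 3338620.45 mm³.
x̄ = 3092331.96/34749.00 = 88.99 mm; ȳ = 3338620.45/34749.00 = 96.08 mm.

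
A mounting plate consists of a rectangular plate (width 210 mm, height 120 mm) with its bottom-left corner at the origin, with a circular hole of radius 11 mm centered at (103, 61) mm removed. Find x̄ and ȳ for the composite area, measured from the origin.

x̄ = 105.03 mm, ȳ = 59.98 mm

plate: A = 210 × 120 = 25200.00, centroid at (105.00, 60.00).
hole: A = −π·11² = -380.13, centroid at (103.00, 61.00).
ΣA = 24819.87 mm², ΣAx̄ = 2606846.33 mm³, ΣAȳ = 1488811.90 mm³.
x̄ = 2606846.33/24819.87 = 105.03 mm; ȳ = 1488811.90/24819.87 = 59.98 mm.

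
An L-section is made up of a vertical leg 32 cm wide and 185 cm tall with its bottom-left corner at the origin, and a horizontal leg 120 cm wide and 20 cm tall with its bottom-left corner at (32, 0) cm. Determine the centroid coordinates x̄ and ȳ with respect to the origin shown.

x̄ = 37.92 cm, ȳ = 68.70 cm

vertical leg: A = 32 × 185 = 5920.00, centroid at (16.00, 92.50).
horizontal leg: A = 120 × 20 = 2400.00, centroid at (92.00, 10.00).
ΣA = 8320.00 cm², ΣAx̄ = 315520.00 cm³, ΣAȳ = 571600.00 cm³.
x̄ = 315520.00/8320.00 = 37.92 cm; ȳ = 571600.00/8320.00 = 68.70 cm.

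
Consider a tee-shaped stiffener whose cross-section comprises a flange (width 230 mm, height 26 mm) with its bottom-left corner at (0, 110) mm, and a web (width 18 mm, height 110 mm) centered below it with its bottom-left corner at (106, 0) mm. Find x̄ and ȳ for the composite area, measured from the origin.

web: A = 18 × 110 = 1980.00, centroid at (115.00, 55.00).
flange: A = 230 × 26 = 5980.00, centroid at (115.00, 123.00).
ΣA = 7960.00 mm², ΣAx̄ = 915400.00 mm³, ΣAȳ = 844440.00 mm³.
x̄ = 915400.00/7960.00 = 115.00 mm; ȳ = 844440.00/7960.00 = 106.09 mm.

x̄ = 115.00 mm, ȳ = 106.09 mm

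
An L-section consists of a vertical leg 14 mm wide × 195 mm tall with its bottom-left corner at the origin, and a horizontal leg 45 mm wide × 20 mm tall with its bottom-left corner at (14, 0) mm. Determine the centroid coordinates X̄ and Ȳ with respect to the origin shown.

X̄ = 14.31 mm, Ȳ = 75.81 mm

vertical leg: A = 14 × 195 = 2730.00, centroid at (7.00, 97.50).
horizontal leg: A = 45 × 20 = 900.00, centroid at (36.50, 10.00).
ΣA = 3630.00 mm²
ΣAX̄ = (2730.00)(7.00) + (900.00)(36.50) = 51960.00 mm³
ΣAȲ = (2730.00)(97.50) + (900.00)(10.00) = 275175.00 mm³
X̄ = 51960.00 / 3630.00 = 14.31 mm
Ȳ = 275175.00 / 3630.00 = 75.81 mm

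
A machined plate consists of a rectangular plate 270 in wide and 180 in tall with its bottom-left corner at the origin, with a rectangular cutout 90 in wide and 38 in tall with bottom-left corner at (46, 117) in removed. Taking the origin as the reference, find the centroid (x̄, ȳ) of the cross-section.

plate: A = 270 × 180 = 48600.00, centroid at (135.00, 90.00).
hole: A = −(90 × 38) = -3420.00, centroid at (91.00, 136.00).
ΣA = 45180.00 in²
ΣAx̄ = (48600.00)(135.00) + (-3420.00)(91.00) = 6249780.00 in³
ΣAȳ = (48600.00)(90.00) + (-3420.00)(136.00) = 3908880.00 in³
x̄ = 6249780.00 / 45180.00 = 138.33 in
ȳ = 3908880.00 / 45180.00 = 86.52 in

x̄ = 138.33 in, ȳ = 86.52 in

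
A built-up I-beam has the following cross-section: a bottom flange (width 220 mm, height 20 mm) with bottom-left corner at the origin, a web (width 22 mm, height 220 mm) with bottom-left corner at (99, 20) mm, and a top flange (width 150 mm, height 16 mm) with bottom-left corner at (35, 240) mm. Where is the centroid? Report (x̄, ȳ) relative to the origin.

Part | A | x̄ᵢ | ȳᵢ | A·x̄ᵢ | A·ȳᵢ
bottom flange | 4400.00 | 110.00 | 10.00 | 484000.00 | 44000.00
web | 4840.00 | 110.00 | 130.00 | 532400.00 | 629200.00
top flange | 2400.00 | 110.00 | 248.00 | 264000.00 | 595200.00
Σ | 11640.00 |  |  | 1280400.00 | 1268400.00
x̄ = 1280400.00 / 11640.00 = 110.00 mm
ȳ = 1268400.00 / 11640.00 = 108.97 mm

x̄ = 110.00 mm, ȳ = 108.97 mm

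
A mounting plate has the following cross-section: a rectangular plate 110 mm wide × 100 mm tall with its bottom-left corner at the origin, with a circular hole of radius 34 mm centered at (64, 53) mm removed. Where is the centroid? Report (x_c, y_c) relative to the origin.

Part | A | x̄ᵢ | ȳᵢ | A·x̄ᵢ | A·ȳᵢ
plate | 11000.00 | 55.00 | 50.00 | 605000.00 | 550000.00
hole | -3631.68 | 64.00 | 53.00 | -232427.59 | -192479.10
Σ | 7368.32 |  |  | 372572.41 | 357520.90
x_c = 372572.41 / 7368.32 = 50.56 mm
y_c = 357520.90 / 7368.32 = 48.52 mm

x_c = 50.56 mm, y_c = 48.52 mm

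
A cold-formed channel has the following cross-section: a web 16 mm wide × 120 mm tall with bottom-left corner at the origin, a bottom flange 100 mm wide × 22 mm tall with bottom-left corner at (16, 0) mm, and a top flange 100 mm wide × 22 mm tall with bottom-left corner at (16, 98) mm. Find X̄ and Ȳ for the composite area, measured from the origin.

X̄ = 48.38 mm, Ȳ = 60.00 mm

Part | A | x̄ᵢ | ȳᵢ | A·x̄ᵢ | A·ȳᵢ
web | 1920.00 | 8.00 | 60.00 | 15360.00 | 115200.00
bottom flange | 2200.00 | 66.00 | 11.00 | 145200.00 | 24200.00
top flange | 2200.00 | 66.00 | 109.00 | 145200.00 | 239800.00
Σ | 6320.00 |  |  | 305760.00 | 379200.00
X̄ = 305760.00 / 6320.00 = 48.38 mm
Ȳ = 379200.00 / 6320.00 = 60.00 mm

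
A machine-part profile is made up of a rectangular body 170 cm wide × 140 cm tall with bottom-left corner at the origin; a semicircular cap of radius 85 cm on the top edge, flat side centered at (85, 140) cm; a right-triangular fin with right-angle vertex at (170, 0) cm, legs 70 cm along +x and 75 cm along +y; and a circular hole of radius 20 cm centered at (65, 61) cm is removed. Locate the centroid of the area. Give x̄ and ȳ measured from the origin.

rectangular body: A = 170 × 140 = 23800.00, centroid at (85.00, 70.00).
semicircular top: A = ½π·85² = 11349.00, centroid at (85.00, 176.08).
triangular fin: A = ½·70·75 = 2625.00, centroid at (193.33, 25.00).
hole: A = −π·20² = -1256.64, centroid at (65.00, 61.00).
ΣA = 36517.37 cm², ΣAx̄ = 3413483.89 cm³, ΣAȳ = 3653247.29 cm³.
x̄ = 3413483.89/36517.37 = 93.48 cm; ȳ = 3653247.29/36517.37 = 100.04 cm.

x̄ = 93.48 cm, ȳ = 100.04 cm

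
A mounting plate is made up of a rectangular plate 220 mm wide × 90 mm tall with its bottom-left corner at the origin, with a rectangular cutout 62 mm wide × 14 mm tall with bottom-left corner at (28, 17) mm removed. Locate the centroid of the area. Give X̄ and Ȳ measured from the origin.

X̄ = 112.34 mm, Ȳ = 45.96 mm

plate: A = 220 × 90 = 19800.00, centroid at (110.00, 45.00).
hole: A = −(62 × 14) = -868.00, centroid at (59.00, 24.00).
ΣA = 18932.00 mm², ΣAX̄ = 2126788.00 mm³, ΣAȲ = 870168.00 mm³.
X̄ = 2126788.00/18932.00 = 112.34 mm; Ȳ = 870168.00/18932.00 = 45.96 mm.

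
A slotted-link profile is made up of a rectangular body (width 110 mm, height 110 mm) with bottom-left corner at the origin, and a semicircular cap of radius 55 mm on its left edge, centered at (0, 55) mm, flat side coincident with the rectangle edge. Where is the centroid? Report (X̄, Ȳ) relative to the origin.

rectangular body: A = 110 × 110 = 12100.00, centroid at (55.00, 55.00).
semicircular end: A = ½π·55² = 4751.66, centroid at (-23.34, 55.00).
ΣA = 16851.66 mm²
ΣAX̄ = (12100.00)(55.00) + (4751.66)(-23.34) = 554583.33 mm³
ΣAȲ = (12100.00)(55.00) + (4751.66)(55.00) = 926841.24 mm³
X̄ = 554583.33 / 16851.66 = 32.91 mm
Ȳ = 926841.24 / 16851.66 = 55.00 mm

X̄ = 32.91 mm, Ȳ = 55.00 mm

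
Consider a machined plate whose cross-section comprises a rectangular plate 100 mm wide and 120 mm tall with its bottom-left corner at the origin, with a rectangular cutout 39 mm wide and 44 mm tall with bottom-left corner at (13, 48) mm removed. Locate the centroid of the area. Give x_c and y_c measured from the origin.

x_c = 52.92 mm, y_c = 58.33 mm

plate: A = 100 × 120 = 12000.00, centroid at (50.00, 60.00).
hole: A = −(39 × 44) = -1716.00, centroid at (32.50, 70.00).
ΣA = 10284.00 mm²
ΣAx_c = (12000.00)(50.00) + (-1716.00)(32.50) = 544230.00 mm³
ΣAy_c = (12000.00)(60.00) + (-1716.00)(70.00) = 599880.00 mm³
x_c = 544230.00 / 10284.00 = 52.92 mm
y_c = 599880.00 / 10284.00 = 58.33 mm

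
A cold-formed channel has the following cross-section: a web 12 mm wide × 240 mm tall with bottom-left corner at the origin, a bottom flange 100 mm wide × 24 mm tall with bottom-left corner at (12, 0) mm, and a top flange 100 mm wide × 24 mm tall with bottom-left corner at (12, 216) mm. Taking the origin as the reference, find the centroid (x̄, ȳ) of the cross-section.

web: A = 12 × 240 = 2880.00, centroid at (6.00, 120.00).
bottom flange: A = 100 × 24 = 2400.00, centroid at (62.00, 12.00).
top flange: A = 100 × 24 = 2400.00, centroid at (62.00, 228.00).
ΣA = 7680.00 mm²
ΣAx̄ = (2880.00)(6.00) + (2400.00)(62.00) + (2400.00)(62.00) = 314880.00 mm³
ΣAȳ = (2880.00)(120.00) + (2400.00)(12.00) + (2400.00)(228.00) = 921600.00 mm³
x̄ = 314880.00 / 7680.00 = 41.00 mm
ȳ = 921600.00 / 7680.00 = 120.00 mm

x̄ = 41.00 mm, ȳ = 120.00 mm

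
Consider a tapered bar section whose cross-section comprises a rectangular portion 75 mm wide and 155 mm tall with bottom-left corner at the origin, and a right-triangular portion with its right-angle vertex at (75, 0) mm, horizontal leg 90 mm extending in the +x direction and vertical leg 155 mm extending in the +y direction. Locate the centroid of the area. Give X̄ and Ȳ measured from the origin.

rectangular portion: A = 75 × 155 = 11625.00, centroid at (37.50, 77.50).
triangular portion: A = ½·90·155 = 6975.00, centroid at (105.00, 51.67).
ΣA = 18600.00 mm²
ΣAX̄ = (11625.00)(37.50) + (6975.00)(105.00) = 1168312.50 mm³
ΣAȲ = (11625.00)(77.50) + (6975.00)(51.67) = 1261312.50 mm³
X̄ = 1168312.50 / 18600.00 = 62.81 mm
Ȳ = 1261312.50 / 18600.00 = 67.81 mm

X̄ = 62.81 mm, Ȳ = 67.81 mm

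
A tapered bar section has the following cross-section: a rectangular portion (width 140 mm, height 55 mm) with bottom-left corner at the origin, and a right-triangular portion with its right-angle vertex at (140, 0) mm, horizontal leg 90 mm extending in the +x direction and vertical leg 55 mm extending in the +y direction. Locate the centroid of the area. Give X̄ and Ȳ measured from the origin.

Part | A | x̄ᵢ | ȳᵢ | A·x̄ᵢ | A·ȳᵢ
rectangular portion | 7700.00 | 70.00 | 27.50 | 539000.00 | 211750.00
triangular portion | 2475.00 | 170.00 | 18.33 | 420750.00 | 45375.00
Σ | 10175.00 |  |  | 959750.00 | 257125.00
X̄ = 959750.00 / 10175.00 = 94.32 mm
Ȳ = 257125.00 / 10175.00 = 25.27 mm

X̄ = 94.32 mm, Ȳ = 25.27 mm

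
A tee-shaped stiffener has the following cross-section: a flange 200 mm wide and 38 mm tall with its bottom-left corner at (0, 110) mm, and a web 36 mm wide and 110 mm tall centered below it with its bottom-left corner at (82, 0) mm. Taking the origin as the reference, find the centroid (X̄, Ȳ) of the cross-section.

web: A = 36 × 110 = 3960.00, centroid at (100.00, 55.00).
flange: A = 200 × 38 = 7600.00, centroid at (100.00, 129.00).
ΣA = 11560.00 mm²
ΣAX̄ = (3960.00)(100.00) + (7600.00)(100.00) = 1156000.00 mm³
ΣAȲ = (3960.00)(55.00) + (7600.00)(129.00) = 1198200.00 mm³
X̄ = 1156000.00 / 11560.00 = 100.00 mm
Ȳ = 1198200.00 / 11560.00 = 103.65 mm

X̄ = 100.00 mm, Ȳ = 103.65 mm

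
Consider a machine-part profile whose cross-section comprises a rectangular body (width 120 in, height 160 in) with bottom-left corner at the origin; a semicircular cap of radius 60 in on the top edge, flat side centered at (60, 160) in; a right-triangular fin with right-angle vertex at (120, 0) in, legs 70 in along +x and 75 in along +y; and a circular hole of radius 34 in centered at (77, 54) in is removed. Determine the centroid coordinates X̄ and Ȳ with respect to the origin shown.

rectangular body: A = 120 × 160 = 19200.00, centroid at (60.00, 80.00).
semicircular top: A = ½π·60² = 5654.87, centroid at (60.00, 185.46).
triangular fin: A = ½·70·75 = 2625.00, centroid at (143.33, 25.00).
hole: A = −π·34² = -3631.68, centroid at (77.00, 54.00).
ΣA = 23848.19 in², ΣAX̄ = 1587902.56 in³, ΣAȲ = 2454292.90 in³.
X̄ = 1587902.56/23848.19 = 66.58 in; Ȳ = 2454292.90/23848.19 = 102.91 in.

X̄ = 66.58 in, Ȳ = 102.91 in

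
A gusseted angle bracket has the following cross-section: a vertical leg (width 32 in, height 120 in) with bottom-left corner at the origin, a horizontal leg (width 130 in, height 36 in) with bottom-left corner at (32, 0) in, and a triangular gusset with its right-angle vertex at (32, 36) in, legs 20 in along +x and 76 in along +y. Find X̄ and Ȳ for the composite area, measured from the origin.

Part | A | x̄ᵢ | ȳᵢ | A·x̄ᵢ | A·ȳᵢ
vertical leg | 3840.00 | 16.00 | 60.00 | 61440.00 | 230400.00
horizontal leg | 4680.00 | 97.00 | 18.00 | 453960.00 | 84240.00
gusset | 760.00 | 38.67 | 61.33 | 29386.67 | 46613.33
Σ | 9280.00 |  |  | 544786.67 | 361253.33
X̄ = 544786.67 / 9280.00 = 58.71 in
Ȳ = 361253.33 / 9280.00 = 38.93 in

X̄ = 58.71 in, Ȳ = 38.93 in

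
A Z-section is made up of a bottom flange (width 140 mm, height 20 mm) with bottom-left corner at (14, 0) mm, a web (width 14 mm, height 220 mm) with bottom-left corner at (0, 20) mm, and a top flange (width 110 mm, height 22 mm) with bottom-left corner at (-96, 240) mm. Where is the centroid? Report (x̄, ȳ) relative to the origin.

Part | A | x̄ᵢ | ȳᵢ | A·x̄ᵢ | A·ȳᵢ
bottom flange | 2800.00 | 84.00 | 10.00 | 235200.00 | 28000.00
web | 3080.00 | 7.00 | 130.00 | 21560.00 | 400400.00
top flange | 2420.00 | -41.00 | 251.00 | -99220.00 | 607420.00
Σ | 8300.00 |  |  | 157540.00 | 1035820.00
x̄ = 157540.00 / 8300.00 = 18.98 mm
ȳ = 1035820.00 / 8300.00 = 124.80 mm

x̄ = 18.98 mm, ȳ = 124.80 mm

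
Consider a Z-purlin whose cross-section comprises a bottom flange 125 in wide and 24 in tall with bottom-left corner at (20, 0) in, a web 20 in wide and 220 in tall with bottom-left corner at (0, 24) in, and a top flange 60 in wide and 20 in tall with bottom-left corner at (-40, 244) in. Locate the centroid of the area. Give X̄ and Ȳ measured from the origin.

bottom flange: A = 125 × 24 = 3000.00, centroid at (82.50, 12.00).
web: A = 20 × 220 = 4400.00, centroid at (10.00, 134.00).
top flange: A = 60 × 20 = 1200.00, centroid at (-10.00, 254.00).
ΣA = 8600.00 in², ΣAX̄ = 279500.00 in³, ΣAȲ = 930400.00 in³.
X̄ = 279500.00/8600.00 = 32.50 in; Ȳ = 930400.00/8600.00 = 108.19 in.

X̄ = 32.50 in, Ȳ = 108.19 in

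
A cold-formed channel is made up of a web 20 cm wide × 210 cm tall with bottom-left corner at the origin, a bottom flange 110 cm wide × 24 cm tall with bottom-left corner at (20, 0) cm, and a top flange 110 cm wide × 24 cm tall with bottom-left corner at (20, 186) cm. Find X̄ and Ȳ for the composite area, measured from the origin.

X̄ = 46.20 cm, Ȳ = 105.00 cm

web: A = 20 × 210 = 4200.00, centroid at (10.00, 105.00).
bottom flange: A = 110 × 24 = 2640.00, centroid at (75.00, 12.00).
top flange: A = 110 × 24 = 2640.00, centroid at (75.00, 198.00).
ΣA = 9480.00 cm²
ΣAX̄ = (4200.00)(10.00) + (2640.00)(75.00) + (2640.00)(75.00) = 438000.00 cm³
ΣAȲ = (4200.00)(105.00) + (2640.00)(12.00) + (2640.00)(198.00) = 995400.00 cm³
X̄ = 438000.00 / 9480.00 = 46.20 cm
Ȳ = 995400.00 / 9480.00 = 105.00 cm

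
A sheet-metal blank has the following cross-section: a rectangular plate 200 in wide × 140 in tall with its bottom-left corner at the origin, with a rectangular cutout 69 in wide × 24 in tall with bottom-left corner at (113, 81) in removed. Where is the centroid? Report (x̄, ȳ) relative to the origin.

Part | A | x̄ᵢ | ȳᵢ | A·x̄ᵢ | A·ȳᵢ
plate | 28000.00 | 100.00 | 70.00 | 2800000.00 | 1960000.00
hole | -1656.00 | 147.50 | 93.00 | -244260.00 | -154008.00
Σ | 26344.00 |  |  | 2555740.00 | 1805992.00
x̄ = 2555740.00 / 26344.00 = 97.01 in
ȳ = 1805992.00 / 26344.00 = 68.55 in

x̄ = 97.01 in, ȳ = 68.55 in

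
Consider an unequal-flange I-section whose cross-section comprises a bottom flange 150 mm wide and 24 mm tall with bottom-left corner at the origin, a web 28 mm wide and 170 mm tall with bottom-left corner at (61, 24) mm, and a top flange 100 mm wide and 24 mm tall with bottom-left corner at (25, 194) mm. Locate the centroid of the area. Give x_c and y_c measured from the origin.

Part | A | x̄ᵢ | ȳᵢ | A·x̄ᵢ | A·ȳᵢ
bottom flange | 3600.00 | 75.00 | 12.00 | 270000.00 | 43200.00
web | 4760.00 | 75.00 | 109.00 | 357000.00 | 518840.00
top flange | 2400.00 | 75.00 | 206.00 | 180000.00 | 494400.00
Σ | 10760.00 |  |  | 807000.00 | 1056440.00
x_c = 807000.00 / 10760.00 = 75.00 mm
y_c = 1056440.00 / 10760.00 = 98.18 mm

x_c = 75.00 mm, y_c = 98.18 mm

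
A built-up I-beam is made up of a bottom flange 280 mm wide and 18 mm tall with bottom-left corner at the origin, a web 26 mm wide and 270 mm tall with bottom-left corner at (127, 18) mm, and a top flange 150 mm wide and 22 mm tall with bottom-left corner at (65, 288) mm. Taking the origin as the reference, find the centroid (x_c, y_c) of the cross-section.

bottom flange: A = 280 × 18 = 5040.00, centroid at (140.00, 9.00).
web: A = 26 × 270 = 7020.00, centroid at (140.00, 153.00).
top flange: A = 150 × 22 = 3300.00, centroid at (140.00, 299.00).
ΣA = 15360.00 mm², ΣAx_c = 2150400.00 mm³, ΣAy_c = 2106120.00 mm³.
x_c = 2150400.00/15360.00 = 140.00 mm; y_c = 2106120.00/15360.00 = 137.12 mm.

x_c = 140.00 mm, y_c = 137.12 mm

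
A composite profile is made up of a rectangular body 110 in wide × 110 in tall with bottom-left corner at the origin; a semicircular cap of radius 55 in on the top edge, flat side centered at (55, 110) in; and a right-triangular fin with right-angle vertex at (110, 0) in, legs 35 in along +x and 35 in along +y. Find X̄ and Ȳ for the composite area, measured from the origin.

X̄ = 57.34 in, Ȳ = 74.80 in

Part | A | x̄ᵢ | ȳᵢ | A·x̄ᵢ | A·ȳᵢ
rectangular body | 12100.00 | 55.00 | 55.00 | 665500.00 | 665500.00
semicircular top | 4751.66 | 55.00 | 133.34 | 261341.24 | 633599.14
triangular fin | 612.50 | 121.67 | 11.67 | 74520.83 | 7145.83
Σ | 17464.16 |  |  | 1001362.07 | 1306244.98
X̄ = 1001362.07 / 17464.16 = 57.34 in
Ȳ = 1306244.98 / 17464.16 = 74.80 in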